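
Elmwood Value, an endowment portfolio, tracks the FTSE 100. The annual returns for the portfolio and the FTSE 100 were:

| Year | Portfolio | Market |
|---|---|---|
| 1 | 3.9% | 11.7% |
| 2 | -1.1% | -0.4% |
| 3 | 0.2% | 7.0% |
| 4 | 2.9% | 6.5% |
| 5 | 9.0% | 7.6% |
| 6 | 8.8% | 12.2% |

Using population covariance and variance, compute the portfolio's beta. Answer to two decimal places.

0.64

r̄p = 3.9500%,  r̄m = 7.4333%
Cov = Σ(rp − r̄p)(rm − r̄m) / 6 = 10.9850
Var(rm) = Σ(rm − r̄m)² / 6 = 17.2289
β = Cov / Var = 10.9850 / 17.2289 = 0.6376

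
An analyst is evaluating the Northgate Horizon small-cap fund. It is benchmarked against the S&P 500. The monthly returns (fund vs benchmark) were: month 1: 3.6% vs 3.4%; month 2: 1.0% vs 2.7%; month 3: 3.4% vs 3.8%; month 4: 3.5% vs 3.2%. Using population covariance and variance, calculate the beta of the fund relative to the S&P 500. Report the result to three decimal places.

r̄p = 2.8750%,  r̄m = 3.2750%
Cov = Σ(rp − r̄p)(rm − r̄m) / 4 = 0.3494
Var(rm) = Σ(rm − r̄m)² / 4 = 0.1569
β = Cov / Var = 0.3494 / 0.1569 = 2.2269

2.227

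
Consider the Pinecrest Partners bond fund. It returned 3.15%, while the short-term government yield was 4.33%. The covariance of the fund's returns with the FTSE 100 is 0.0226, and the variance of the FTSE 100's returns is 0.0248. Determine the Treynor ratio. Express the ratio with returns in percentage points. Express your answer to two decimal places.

β = Cov / Var = 0.0226 / 0.0248 = 0.9113
Treynor = (Rp − Rf) / β = (3.15% − 4.33%) / 0.9113 = -1.18 / 0.9113 = -1.2949

-1.29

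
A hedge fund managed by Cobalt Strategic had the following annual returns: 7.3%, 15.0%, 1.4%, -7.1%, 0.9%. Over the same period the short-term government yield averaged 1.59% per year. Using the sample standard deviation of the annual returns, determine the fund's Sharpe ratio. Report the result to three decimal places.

0.232

μ = (7.3 + 15 + 1.4 − 7.1 + 0.9) / 5 = 3.5000%
Sample std dev = √[270.2200 / 4] = 8.2192%
Sharpe = (μ − rf) / σ = (3.5000 − 1.59) / 8.2192 = 1.9100 / 8.2192 = 0.2324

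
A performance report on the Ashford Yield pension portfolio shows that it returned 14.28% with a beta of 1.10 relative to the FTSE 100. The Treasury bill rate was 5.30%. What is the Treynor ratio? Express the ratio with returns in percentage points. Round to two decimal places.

Treynor = (Rp − Rf) / β = (14.28% − 5.30%) / 1.10 = 8.98 / 1.10 = 8.1636

8.16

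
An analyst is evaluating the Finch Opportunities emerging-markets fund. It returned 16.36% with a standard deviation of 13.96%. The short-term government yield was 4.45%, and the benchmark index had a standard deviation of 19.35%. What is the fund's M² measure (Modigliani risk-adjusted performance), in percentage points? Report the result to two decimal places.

Sharpe = (Rp − Rf) / σp = (16.36% − 4.45%) / 13.96% = 0.8532
M² = Rf + Sharpe × σm = 4.45% + 0.8532 × 19.35% = 20.9594%

20.96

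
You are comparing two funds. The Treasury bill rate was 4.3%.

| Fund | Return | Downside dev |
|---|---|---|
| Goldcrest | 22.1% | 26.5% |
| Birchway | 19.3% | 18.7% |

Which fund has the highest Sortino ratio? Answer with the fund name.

Goldcrest: Sortino ratio = (22.1% − 4.3%) / 26.5% = 0.672
Birchway: Sortino ratio = (19.3% − 4.3%) / 18.7% = 0.802
Highest: Birchway (0.802).

Birchway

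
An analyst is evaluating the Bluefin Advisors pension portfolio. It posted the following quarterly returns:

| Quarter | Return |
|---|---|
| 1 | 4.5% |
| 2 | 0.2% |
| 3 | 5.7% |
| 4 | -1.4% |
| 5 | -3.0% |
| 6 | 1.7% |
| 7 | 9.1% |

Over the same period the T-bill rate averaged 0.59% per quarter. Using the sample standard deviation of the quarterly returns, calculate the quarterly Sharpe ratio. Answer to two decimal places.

0.42

μ = (4.5 + 0.2 + 5.7 − 1.4 − 3 + 1.7 + 9.1) / 7 = 2.4000%
Σ(r − μ)² = (4.5 − 2.4000)² + (0.2 − 2.4000)² + … = 109.1200
σ = √[109.1200 / 6] = 4.2646%
Sharpe = (μ − rf) / σ = (2.4000 − 0.59) / 4.2646 = 1.8100 / 4.2646 = 0.4244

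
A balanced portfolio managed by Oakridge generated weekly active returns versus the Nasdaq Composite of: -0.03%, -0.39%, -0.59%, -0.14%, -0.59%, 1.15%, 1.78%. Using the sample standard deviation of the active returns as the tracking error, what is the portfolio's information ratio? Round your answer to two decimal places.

Mean return r̄ = 1.190 / 7 = 0.1700%
Σ(r − r̄)² = (-0.03 − 0.1700)² + (-0.39 − 0.1700)² + … = 5.1574
sample σ = √(5.1574 / 6) = √0.8596 = 0.9271%
IR = r̄ / tracking error = 0.1700 / 0.9271 = 0.1834

0.18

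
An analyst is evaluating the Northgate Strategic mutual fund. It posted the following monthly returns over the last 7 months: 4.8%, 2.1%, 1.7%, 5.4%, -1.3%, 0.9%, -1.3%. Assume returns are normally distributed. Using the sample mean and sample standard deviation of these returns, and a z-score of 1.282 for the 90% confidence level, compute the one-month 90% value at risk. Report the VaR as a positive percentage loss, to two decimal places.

r̄ = (4.8 + 2.1 + 1.7 + 5.4 − 1.3 + 0.9 − 1.3) / 7 = 12.30 / 7 = 1.7571%
Sample σ = √[Σ(r − r̄)² / 6] = √[42.0771 / 6] = √7.0129 = 2.6482%
VaR = −(r̄ − z·σ) = −(1.7571 − 1.282 × 2.6482) = −(-1.6379) = 1.6379%

1.64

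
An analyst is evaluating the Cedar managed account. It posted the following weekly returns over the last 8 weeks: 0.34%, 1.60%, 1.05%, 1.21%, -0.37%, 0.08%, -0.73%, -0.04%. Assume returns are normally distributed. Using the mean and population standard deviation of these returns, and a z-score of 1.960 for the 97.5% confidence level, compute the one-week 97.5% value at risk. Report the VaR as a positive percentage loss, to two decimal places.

1.11

r̄ = (0.34 + 1.6 + 1.05 + 1.21 − 0.37 + 0.08 − 0.73 − 0.04) / 8 = 3.140 / 8 = 0.3925%
Σ(r − r̄)² = 4.6876; population σ = √(4.6876/8) = 0.7655%
VaR = −(r̄ − z·σ) = −(0.3925 − 1.960 × 0.7655) = −(-1.1079) = 1.1079%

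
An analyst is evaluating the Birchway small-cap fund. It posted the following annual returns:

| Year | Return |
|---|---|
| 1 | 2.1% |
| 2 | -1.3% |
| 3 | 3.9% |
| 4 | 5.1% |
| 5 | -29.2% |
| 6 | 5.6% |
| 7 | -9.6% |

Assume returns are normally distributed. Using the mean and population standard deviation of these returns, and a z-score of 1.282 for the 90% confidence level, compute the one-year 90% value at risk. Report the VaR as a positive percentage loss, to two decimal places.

18.24

r̄ = (2.1 − 1.3 + 3.9 + 5.1 − 29.2 + 5.6 − 9.6) / 7 = -23.40 / 7 = -3.3429%
Population std dev = √[945.2571 / 7] = 11.6205%
VaR = −(r̄ − z·σ) = −(-3.3429 − 1.282 × 11.6205) = −(-18.2404) = 18.2404%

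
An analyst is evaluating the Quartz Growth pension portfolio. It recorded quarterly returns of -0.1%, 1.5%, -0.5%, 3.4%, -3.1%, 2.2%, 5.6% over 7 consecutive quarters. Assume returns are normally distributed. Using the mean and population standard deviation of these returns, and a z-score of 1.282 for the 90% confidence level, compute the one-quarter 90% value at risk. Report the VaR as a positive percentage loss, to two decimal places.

Mean return r̄ = 9.00 / 7 = 1.2857%
Σ(r − r̄)² = (-0.1 − 1.2857)² + (1.5 − 1.2857)² + (-0.5 − 1.2857)² + … = 48.3086
population σ = √(48.3086 / 7) = √6.9012 = 2.6270%
VaR = −(r̄ − z·σ) = −(1.2857 − 1.282 × 2.6270) = −(-2.0821) = 2.0821%

2.08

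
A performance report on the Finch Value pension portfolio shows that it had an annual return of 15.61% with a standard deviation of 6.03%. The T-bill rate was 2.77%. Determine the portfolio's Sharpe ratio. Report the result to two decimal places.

Sharpe = (Rp − Rf) / σp = (15.61% − 2.77%) / 6.03% = 12.84% / 6.03% = 2.1294

2.13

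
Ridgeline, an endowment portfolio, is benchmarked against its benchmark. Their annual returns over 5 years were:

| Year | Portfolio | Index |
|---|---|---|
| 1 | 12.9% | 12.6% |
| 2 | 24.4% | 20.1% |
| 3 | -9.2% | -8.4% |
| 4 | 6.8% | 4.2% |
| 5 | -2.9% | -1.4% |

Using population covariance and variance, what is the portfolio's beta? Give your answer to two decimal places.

1.16

r̄p = 6.4000%,  r̄m = 5.4200%
Cov = Σ(rp − r̄p)(rm − r̄m) / 5 = 117.8880
Var(rm) = Σ(rm − r̄m)² / 5 = 101.2096
β = Cov / Var = 117.8880 / 101.2096 = 1.1648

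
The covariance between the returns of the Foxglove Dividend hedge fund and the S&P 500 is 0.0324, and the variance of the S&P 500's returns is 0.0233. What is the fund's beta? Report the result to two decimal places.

β = Cov(Rp, Rm) / Var(Rm) = 0.0324 / 0.0233 = 1.3906

1.39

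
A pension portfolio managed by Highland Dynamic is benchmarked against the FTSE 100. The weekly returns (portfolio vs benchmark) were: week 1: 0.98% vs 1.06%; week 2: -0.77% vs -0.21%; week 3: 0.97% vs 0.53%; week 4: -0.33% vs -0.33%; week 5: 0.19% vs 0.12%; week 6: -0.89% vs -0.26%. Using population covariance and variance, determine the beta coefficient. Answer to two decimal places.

r̄p = 0.0250%,  r̄m = 0.1517%
Cov = Σ(rp − r̄p)(rm − r̄m) / 6 = 0.3425
Var(rm) = Σ(rm − r̄m)² / 6 = 0.2502
β = Cov / Var = 0.3425 / 0.2502 = 1.3689

1.37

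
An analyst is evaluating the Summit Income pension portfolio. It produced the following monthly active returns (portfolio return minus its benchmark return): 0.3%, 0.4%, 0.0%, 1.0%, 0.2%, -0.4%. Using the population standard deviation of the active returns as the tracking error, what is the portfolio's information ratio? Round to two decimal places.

0.59

r̄ = (0.3 + 0.4 + 0 + 1 + 0.2 − 0.4) / 6 = 0.2500%
Σ(r − r̄)² = (0.3 − 0.2500)² + (0.4 − 0.2500)² + (0 − 0.2500)² + … = 1.0750
population σ = √(1.0750 / 6) = √0.1792 = 0.4233%
IR = r̄ / tracking error = 0.2500 / 0.4233 = 0.5906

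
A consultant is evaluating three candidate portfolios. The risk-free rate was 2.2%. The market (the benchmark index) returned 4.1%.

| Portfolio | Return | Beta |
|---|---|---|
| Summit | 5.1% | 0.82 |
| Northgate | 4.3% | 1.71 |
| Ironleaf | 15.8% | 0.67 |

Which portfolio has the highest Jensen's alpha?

Summit: α = 5.1% − [2.2% + 0.82 × (4.1% − 2.2%)] = 1.342
Northgate: α = 4.3% − [2.2% + 1.71 × (4.1% − 2.2%)] = -1.149
Ironleaf: α = 15.8% − [2.2% + 0.67 × (4.1% − 2.2%)] = 12.327
Highest: Ironleaf (12.327).

Ironleaf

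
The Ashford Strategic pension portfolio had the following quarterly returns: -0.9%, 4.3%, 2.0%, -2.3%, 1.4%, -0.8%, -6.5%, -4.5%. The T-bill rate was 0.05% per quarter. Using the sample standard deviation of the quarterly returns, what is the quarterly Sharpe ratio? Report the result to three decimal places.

-0.273

Mean return r̄ = -7.30 / 8 = -0.9125%
Sample σ = √[Σ(r − r̄)² / 7] = √[87.0288 / 7] = √12.4327 = 3.5260%
Sharpe = (r̄ − rf) / σ = (-0.9125 − 0.05) / 3.5260 = -0.9625 / 3.5260 = -0.2730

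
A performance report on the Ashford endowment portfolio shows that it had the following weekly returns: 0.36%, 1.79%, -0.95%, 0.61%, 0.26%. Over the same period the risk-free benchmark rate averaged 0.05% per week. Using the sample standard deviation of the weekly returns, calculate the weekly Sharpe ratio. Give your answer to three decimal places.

0.373

r̄ = (0.36 + 1.79 − 0.95 + 0.61 + 0.26) / 5 = 0.4140%
Sample std dev = √[3.8189 / 4] = 0.9771%
Sharpe = (r̄ − rf) / σ = (0.4140 − 0.05) / 0.9771 = 0.3640 / 0.9771 = 0.3725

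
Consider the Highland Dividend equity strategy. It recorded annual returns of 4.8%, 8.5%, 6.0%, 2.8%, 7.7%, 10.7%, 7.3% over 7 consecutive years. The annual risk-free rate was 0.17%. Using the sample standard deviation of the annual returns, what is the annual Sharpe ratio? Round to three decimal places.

2.586

r̄ = (4.8 + 8.5 + 6 + 2.8 + 7.7 + 10.7 + 7.3) / 7 = 47.80 / 7 = 6.8286%
Sample std dev = √[39.7943 / 6] = 2.5753%
Sharpe = (r̄ − rf) / σ = (6.8286 − 0.17) / 2.5753 = 6.6586 / 2.5753 = 2.5856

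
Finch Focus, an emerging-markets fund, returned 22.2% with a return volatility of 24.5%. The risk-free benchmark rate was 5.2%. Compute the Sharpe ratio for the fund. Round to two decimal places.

0.69

Sharpe = (Rp − Rf) / σp = (22.2% − 5.2%) / 24.5% = 17.00% / 24.5% = 0.6939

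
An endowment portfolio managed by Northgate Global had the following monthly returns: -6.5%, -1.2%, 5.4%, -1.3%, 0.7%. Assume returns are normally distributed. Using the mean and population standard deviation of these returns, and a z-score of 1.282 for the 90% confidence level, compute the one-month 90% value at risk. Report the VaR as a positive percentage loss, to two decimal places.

5.49

Mean return r̄ = -2.90 / 5 = -0.5800%
Population σ = √[Σ(r − r̄)² / 5] = √[73.3480 / 5] = √14.6696 = 3.8301%
VaR = −(r̄ − z·σ) = −(-0.5800 − 1.282 × 3.8301) = −(-5.4902) = 5.4902%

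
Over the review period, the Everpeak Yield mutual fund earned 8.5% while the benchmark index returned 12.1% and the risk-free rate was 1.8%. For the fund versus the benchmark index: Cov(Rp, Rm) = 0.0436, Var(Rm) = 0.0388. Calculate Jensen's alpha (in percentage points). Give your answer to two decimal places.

β = Cov / Var = 0.0436 / 0.0388 = 1.1237
E[R] = Rf + β(Rm − Rf) = 1.8% + 1.1237 × (12.1% − 1.8%) = 13.3741%
α = Rp − E[R] = 8.5% − 13.3741% = -4.8741

-4.87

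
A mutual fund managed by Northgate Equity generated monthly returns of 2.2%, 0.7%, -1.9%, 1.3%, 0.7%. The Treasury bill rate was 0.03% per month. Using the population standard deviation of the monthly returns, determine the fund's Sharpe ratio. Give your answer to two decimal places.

0.42

Mean return r̄ = 3.00 / 5 = 0.6000%
Σ(r − r̄)² = (2.2 − 0.6000)² + (0.7 − 0.6000)² + … = 9.3200
σ = √[9.3200 / 5] = 1.3653%
Sharpe = (r̄ − rf) / σ = (0.6000 − 0.03) / 1.3653 = 0.5700 / 1.3653 = 0.4175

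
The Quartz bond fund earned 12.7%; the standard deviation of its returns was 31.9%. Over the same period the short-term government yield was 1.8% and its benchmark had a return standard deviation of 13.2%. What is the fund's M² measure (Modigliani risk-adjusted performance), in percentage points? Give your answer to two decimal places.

Sharpe = (Rp − Rf) / σp = (12.7% − 1.8%) / 31.9% = 0.3417
M² = Rf + Sharpe × σm = 1.8% + 0.3417 × 13.2% = 6.3104%

6.31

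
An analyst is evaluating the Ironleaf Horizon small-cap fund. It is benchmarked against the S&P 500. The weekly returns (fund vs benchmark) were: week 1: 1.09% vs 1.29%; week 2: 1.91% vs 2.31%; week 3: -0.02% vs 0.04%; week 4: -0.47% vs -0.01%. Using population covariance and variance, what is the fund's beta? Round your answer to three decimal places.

r̄p = 0.6275%,  r̄m = 0.9075%
Cov = Σ(rp − r̄p)(rm − r̄m) / 4 = 0.8861
Var(rm) = Σ(rm − r̄m)² / 4 = 0.9269
β = Cov / Var = 0.8861 / 0.9269 = 0.9560

0.956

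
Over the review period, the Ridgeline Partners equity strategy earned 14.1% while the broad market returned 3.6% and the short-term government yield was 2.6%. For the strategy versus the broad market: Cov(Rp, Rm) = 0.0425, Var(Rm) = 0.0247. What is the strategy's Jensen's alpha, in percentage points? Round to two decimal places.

9.78

β = Cov / Var = 0.0425 / 0.0247 = 1.7206
E[R] = Rf + β(Rm − Rf) = 2.6% + 1.7206 × (3.6% − 2.6%) = 4.3206%
α = Rp − E[R] = 14.1% − 4.3206% = 9.7794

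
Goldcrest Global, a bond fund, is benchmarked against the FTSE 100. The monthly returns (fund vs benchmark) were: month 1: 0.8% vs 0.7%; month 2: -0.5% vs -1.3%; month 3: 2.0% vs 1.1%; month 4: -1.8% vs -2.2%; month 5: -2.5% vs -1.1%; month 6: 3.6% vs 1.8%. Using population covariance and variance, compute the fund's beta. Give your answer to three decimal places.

1.348

r̄p = 0.2667%,  r̄m = -0.1667%
Cov = Σ(rp − r̄p)(rm − r̄m) / 6 = 2.8111
Var(rm) = Σ(rm − r̄m)² / 6 = 2.0856
β = Cov / Var = 2.8111 / 2.0856 = 1.3479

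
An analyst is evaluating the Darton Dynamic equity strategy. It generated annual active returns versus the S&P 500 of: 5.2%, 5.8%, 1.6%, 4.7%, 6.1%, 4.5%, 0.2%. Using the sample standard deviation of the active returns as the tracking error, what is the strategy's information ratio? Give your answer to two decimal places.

1.79

r̄ = (5.2 + 5.8 + 1.6 + 4.7 + 6.1 + 4.5 + 0.2) / 7 = 4.0143%
Σ(r − r̄)² = (5.2 − 4.0143)² + (5.8 − 4.0143)² + … = 30.0286
σ = √[30.0286 / 6] = 2.2371%
IR = r̄ / tracking error = 4.0143 / 2.2371 = 1.7944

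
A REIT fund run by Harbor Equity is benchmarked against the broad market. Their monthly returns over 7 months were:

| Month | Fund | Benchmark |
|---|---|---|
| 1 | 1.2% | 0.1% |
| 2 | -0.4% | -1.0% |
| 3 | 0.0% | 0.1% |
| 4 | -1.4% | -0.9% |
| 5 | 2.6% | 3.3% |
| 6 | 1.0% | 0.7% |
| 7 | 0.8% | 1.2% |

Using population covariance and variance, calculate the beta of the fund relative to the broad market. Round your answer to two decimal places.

0.78

r̄p = 0.5429%,  r̄m = 0.5000%
Cov = Σ(rp − r̄p)(rm − r̄m) / 7 = 1.4457
Var(rm) = Σ(rm − r̄m)² / 7 = 1.8429
β = Cov / Var = 1.4457 / 1.8429 = 0.7845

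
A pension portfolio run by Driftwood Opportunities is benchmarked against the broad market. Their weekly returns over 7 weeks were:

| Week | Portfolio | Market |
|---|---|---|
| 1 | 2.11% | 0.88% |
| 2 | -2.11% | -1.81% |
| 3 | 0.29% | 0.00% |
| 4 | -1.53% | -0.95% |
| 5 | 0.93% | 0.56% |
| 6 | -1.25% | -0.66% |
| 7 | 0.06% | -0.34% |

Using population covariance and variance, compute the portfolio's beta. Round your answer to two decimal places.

1.58

r̄p = -0.2143%,  r̄m = -0.3314%
Cov = Σ(rp − r̄p)(rm − r̄m) / 7 = 1.1368
Var(rm) = Σ(rm − r̄m)² / 7 = 0.7213
β = Cov / Var = 1.1368 / 0.7213 = 1.5760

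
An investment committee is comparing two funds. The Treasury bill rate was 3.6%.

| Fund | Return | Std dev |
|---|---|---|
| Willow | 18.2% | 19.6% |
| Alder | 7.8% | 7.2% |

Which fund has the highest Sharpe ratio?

Willow

Willow: Sharpe ratio = (18.2% − 3.6%) / 19.6% = 0.745
Alder: Sharpe ratio = (7.8% − 3.6%) / 7.2% = 0.583
Highest: Willow (0.745).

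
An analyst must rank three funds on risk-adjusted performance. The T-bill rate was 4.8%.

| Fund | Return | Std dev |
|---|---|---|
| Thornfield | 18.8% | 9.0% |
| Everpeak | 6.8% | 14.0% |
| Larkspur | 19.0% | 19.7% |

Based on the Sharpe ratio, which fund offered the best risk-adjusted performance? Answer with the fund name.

Thornfield: Sharpe ratio = (18.8% − 4.8%) / 9.0% = 1.556
Everpeak: Sharpe ratio = (6.8% − 4.8%) / 14.0% = 0.143
Larkspur: Sharpe ratio = (19.0% − 4.8%) / 19.7% = 0.721
Highest: Thornfield (1.556).

Thornfield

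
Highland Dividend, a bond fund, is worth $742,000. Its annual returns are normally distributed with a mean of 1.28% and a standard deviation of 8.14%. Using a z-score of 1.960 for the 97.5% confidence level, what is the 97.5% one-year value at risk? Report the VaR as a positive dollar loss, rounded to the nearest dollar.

$108,884

Return at the 97.5% tail: μ − z·σ = 1.28% − 1.960 × 8.14% = 1.28 − 15.9544 = -14.6744%
VaR = −(-14.6744%) × $742,000 = 14.6744% × $742,000 = $108,884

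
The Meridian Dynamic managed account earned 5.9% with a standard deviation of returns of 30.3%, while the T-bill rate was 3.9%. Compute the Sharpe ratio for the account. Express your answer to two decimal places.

Sharpe = (Rp − Rf) / σp = (5.9% − 3.9%) / 30.3% = 2.00% / 30.3% = 0.0660

0.07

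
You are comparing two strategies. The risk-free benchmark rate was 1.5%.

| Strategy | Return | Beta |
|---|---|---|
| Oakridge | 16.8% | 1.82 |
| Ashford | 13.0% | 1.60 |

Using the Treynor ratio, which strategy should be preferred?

Oakridge

Oakridge: Treynor = (16.8% − 1.5%) / 1.82 = 8.407
Ashford: Treynor = (13.0% − 1.5%) / 1.60 = 7.188
Highest: Oakridge (8.407).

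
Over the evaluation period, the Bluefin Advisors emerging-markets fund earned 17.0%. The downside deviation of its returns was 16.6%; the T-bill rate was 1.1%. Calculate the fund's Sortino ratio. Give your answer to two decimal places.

0.96

Sortino = (Rp − Rf) / σd = (17.0% − 1.1%) / 16.6% = 15.90% / 16.6% = 0.9578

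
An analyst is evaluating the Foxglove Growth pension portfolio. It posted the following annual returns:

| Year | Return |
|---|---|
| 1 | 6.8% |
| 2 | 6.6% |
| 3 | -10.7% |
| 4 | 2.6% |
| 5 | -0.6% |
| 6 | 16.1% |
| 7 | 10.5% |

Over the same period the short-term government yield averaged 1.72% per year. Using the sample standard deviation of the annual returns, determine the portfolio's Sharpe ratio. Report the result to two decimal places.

r̄ = (6.8 + 6.6 − 10.7 + 2.6 − 0.6 + 16.1 + 10.5) / 7 = 4.4714%
Sample σ = √[Σ(r − r̄)² / 6] = √[440.9143 / 6] = √73.4857 = 8.5724%
Sharpe = (r̄ − rf) / σ = (4.4714 − 1.72) / 8.5724 = 2.7514 / 8.5724 = 0.3210

0.32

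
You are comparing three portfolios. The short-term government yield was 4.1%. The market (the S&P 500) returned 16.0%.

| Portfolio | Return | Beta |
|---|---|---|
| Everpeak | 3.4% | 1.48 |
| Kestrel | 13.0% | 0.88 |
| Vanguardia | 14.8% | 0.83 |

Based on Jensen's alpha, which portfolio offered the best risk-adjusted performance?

Vanguardia

Everpeak: α = 3.4% − [4.1% + 1.48 × (16.0% − 4.1%)] = -18.312
Kestrel: α = 13.0% − [4.1% + 0.88 × (16.0% − 4.1%)] = -1.572
Vanguardia: α = 14.8% − [4.1% + 0.83 × (16.0% − 4.1%)] = 0.823
Highest: Vanguardia (0.823).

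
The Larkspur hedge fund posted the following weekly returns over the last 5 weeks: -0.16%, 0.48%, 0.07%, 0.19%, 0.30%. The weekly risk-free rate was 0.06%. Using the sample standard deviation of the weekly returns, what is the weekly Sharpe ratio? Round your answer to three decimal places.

0.482

r̄ = (-0.16 + 0.48 + 0.07 + 0.19 + 0.3) / 5 = 0.880 / 5 = 0.1760%
Sample σ = √[Σ(r − r̄)² / 4] = √[0.2321 / 4] = √0.0580 = 0.2408%
Sharpe = (r̄ − rf) / σ = (0.1760 − 0.06) / 0.2408 = 0.1160 / 0.2408 = 0.4817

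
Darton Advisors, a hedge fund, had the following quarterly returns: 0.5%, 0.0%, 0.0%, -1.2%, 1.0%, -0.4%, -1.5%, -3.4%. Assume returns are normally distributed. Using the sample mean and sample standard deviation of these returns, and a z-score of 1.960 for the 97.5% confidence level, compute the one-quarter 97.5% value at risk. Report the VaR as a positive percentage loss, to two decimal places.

r̄ = (0.5 + 0 + 0 − 1.2 + 1 − 0.4 − 1.5 − 3.4) / 8 = -0.6250%
Σ(r − r̄)² = (0.5 − (-0.6250))² + (0 − (-0.6250))² + … = 13.5350
σ = √[13.5350 / 7] = 1.3905%
VaR = −(r̄ − z·σ) = −(-0.6250 − 1.960 × 1.3905) = −(-3.3504) = 3.3504%

3.35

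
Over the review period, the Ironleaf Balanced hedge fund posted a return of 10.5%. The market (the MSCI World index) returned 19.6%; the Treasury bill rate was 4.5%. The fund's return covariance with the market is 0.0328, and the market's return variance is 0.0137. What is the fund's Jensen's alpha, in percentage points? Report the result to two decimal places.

-30.15

β = Cov / Var = 0.0328 / 0.0137 = 2.3942
E[R] = Rf + β(Rm − Rf) = 4.5% + 2.3942 × (19.6% − 4.5%) = 40.6524%
α = Rp − E[R] = 10.5% − 40.6524% = -30.1524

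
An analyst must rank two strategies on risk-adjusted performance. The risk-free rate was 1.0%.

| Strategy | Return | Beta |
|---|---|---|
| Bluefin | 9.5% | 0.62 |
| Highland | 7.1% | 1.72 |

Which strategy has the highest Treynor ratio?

Bluefin: Treynor = (9.5% − 1.0%) / 0.62 = 13.710
Highland: Treynor = (7.1% − 1.0%) / 1.72 = 3.547
Highest: Bluefin (13.710).

Bluefin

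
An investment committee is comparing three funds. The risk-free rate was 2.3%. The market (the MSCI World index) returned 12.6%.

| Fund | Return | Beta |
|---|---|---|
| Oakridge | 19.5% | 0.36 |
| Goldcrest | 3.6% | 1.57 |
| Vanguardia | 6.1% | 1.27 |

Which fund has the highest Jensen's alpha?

Oakridge

Oakridge: α = 19.5% − [2.3% + 0.36 × (12.6% − 2.3%)] = 13.492
Goldcrest: α = 3.6% − [2.3% + 1.57 × (12.6% − 2.3%)] = -14.871
Vanguardia: α = 6.1% − [2.3% + 1.27 × (12.6% − 2.3%)] = -9.281
Highest: Oakridge (13.492).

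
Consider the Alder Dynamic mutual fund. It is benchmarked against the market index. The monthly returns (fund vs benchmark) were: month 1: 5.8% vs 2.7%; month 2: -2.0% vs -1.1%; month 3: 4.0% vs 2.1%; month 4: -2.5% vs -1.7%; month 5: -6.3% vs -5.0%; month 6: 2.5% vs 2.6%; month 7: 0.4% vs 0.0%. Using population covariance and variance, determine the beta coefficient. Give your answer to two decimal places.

1.44

r̄p = 0.2714%,  r̄m = -0.0571%
Cov = Σ(rp − r̄p)(rm − r̄m) / 7 = 9.8027
Var(rm) = Σ(rm − r̄m)² / 7 = 6.7910
β = Cov / Var = 9.8027 / 6.7910 = 1.4435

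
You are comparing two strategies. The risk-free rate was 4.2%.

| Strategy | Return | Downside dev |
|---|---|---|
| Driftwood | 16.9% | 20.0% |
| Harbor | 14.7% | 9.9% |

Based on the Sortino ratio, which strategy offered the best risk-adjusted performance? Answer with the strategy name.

Driftwood: Sortino ratio = (16.9% − 4.2%) / 20.0% = 0.635
Harbor: Sortino ratio = (14.7% − 4.2%) / 9.9% = 1.061
Highest: Harbor (1.061).

Harbor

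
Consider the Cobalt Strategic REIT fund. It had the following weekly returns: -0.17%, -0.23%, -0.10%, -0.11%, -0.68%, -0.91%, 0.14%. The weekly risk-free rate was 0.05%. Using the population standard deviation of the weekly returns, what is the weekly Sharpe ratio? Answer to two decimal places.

-1.01

r̄ = (-0.17 − 0.23 − 0.1 − 0.11 − 0.68 − 0.91 + 0.14) / 7 = -0.2943%
Population std dev = √[0.8078 / 7] = 0.3397%
Sharpe = (r̄ − rf) / σ = (-0.2943 − 0.05) / 0.3397 = -0.3443 / 0.3397 = -1.0135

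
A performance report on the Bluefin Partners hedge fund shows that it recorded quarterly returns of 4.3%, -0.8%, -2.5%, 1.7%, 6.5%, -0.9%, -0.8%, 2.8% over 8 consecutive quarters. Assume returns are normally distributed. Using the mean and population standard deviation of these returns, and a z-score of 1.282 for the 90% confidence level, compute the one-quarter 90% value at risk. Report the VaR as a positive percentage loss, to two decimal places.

r̄ = (4.3 − 0.8 − 2.5 + 1.7 + 6.5 − 0.9 − 0.8 + 2.8) / 8 = 1.2875%
Population std dev = √[66.5488 / 8] = 2.8842%
VaR = −(r̄ − z·σ) = −(1.2875 − 1.282 × 2.8842) = −(-2.4100) = 2.4100%

2.41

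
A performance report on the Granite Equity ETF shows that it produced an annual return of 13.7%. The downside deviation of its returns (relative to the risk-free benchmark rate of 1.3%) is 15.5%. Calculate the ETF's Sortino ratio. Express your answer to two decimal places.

0.80

Sortino = (Rp − Rf) / σd = (13.7% − 1.3%) / 15.5% = 12.40% / 15.5% = 0.8000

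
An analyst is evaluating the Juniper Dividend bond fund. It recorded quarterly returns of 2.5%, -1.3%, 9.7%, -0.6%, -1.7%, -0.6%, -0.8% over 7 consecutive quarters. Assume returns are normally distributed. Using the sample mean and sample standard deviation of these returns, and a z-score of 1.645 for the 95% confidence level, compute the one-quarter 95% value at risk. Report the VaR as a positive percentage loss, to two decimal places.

5.65

r̄ = (2.5 − 1.3 + 9.7 − 0.6 − 1.7 − 0.6 − 0.8) / 7 = 1.0286%
Σ(r − r̄)² = 98.8743; sample σ = √(98.8743/6) = 4.0594%
VaR = −(r̄ − z·σ) = −(1.0286 − 1.645 × 4.0594) = −(-5.6491) = 5.6491%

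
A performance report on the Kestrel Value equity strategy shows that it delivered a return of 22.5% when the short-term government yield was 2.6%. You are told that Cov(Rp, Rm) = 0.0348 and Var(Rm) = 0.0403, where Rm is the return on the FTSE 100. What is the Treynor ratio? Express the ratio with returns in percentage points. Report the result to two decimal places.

β = Cov / Var = 0.0348 / 0.0403 = 0.8635
Treynor = (Rp − Rf) / β = (22.5% − 2.6%) / 0.8635 = 19.90 / 0.8635 = 23.0457

23.05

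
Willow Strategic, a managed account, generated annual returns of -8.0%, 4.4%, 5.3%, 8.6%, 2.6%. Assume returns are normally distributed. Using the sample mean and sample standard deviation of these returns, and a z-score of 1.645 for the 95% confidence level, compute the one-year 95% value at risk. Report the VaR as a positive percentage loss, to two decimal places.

7.79

Mean return μ = 12.90 / 5 = 2.5800%
Σ(r − μ)² = 158.8880; sample σ = √(158.8880/4) = 6.3025%
VaR = −(μ − z·σ) = −(2.5800 − 1.645 × 6.3025) = −(-7.7876) = 7.7876%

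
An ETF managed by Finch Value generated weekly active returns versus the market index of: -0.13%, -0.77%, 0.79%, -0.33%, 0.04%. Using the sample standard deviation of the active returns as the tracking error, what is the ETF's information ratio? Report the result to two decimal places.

μ = (-0.13 − 0.77 + 0.79 − 0.33 + 0.04) / 5 = -0.0800%
Σ(r − μ)² = (-0.13 − (-0.0800))² + (-0.77 − (-0.0800))² + … = 1.3124
σ = √[1.3124 / 4] = 0.5728%
IR = μ / tracking error = -0.0800 / 0.5728 = -0.1397

-0.14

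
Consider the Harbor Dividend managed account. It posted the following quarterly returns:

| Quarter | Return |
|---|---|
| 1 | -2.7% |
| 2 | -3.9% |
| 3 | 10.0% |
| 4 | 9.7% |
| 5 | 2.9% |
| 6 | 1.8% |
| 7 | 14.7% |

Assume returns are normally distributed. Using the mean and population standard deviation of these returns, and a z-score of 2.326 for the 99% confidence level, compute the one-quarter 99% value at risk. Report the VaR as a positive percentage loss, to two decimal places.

10.42

μ = (-2.7 − 3.9 + 10 + 9.7 + 2.9 + 1.8 + 14.7) / 7 = 32.50 / 7 = 4.6429%
Σ(r − μ)² = (-2.7 − 4.6429)² + (-3.9 − 4.6429)² + … = 293.4371
σ = √[293.4371 / 7] = 6.4745%
VaR = −(μ − z·σ) = −(4.6429 − 2.326 × 6.4745) = −(-10.4168) = 10.4168%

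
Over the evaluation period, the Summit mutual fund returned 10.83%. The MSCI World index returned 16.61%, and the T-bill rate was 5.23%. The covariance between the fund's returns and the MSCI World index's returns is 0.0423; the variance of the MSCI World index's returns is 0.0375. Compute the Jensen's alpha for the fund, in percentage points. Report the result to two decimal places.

-7.24

β = Cov / Var = 0.0423 / 0.0375 = 1.1280
E[R] = Rf + β(Rm − Rf) = 5.23% + 1.1280 × (16.61% − 5.23%) = 18.0666%
α = Rp − E[R] = 10.83% − 18.0666% = -7.2366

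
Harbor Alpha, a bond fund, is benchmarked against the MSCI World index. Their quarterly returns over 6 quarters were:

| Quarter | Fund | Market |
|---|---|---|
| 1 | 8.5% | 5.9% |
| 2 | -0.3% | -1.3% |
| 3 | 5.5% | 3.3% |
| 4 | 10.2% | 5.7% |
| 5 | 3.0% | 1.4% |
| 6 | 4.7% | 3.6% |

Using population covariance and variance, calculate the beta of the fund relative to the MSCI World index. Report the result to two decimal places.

r̄p = 5.2667%,  r̄m = 3.1000%
Cov = Σ(rp − r̄p)(rm − r̄m) / 6 = 8.3317
Var(rm) = Σ(rm − r̄m)² / 6 = 6.1900
β = Cov / Var = 8.3317 / 6.1900 = 1.3460

1.35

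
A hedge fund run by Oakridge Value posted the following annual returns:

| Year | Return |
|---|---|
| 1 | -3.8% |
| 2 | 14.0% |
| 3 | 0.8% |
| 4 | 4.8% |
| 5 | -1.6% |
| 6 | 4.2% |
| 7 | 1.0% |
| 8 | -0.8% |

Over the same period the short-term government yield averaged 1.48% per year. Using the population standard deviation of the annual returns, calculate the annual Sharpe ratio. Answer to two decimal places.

0.16

μ = (-3.8 + 14 + 0.8 + 4.8 − 1.6 + 4.2 + 1 − 0.8) / 8 = 18.60 / 8 = 2.3250%
Σ(r − μ)² = (-3.8 − 2.3250)² + (14 − 2.3250)² + (0.8 − 2.3250)² + … = 212.7150
population σ = √(212.7150 / 8) = √26.5894 = 5.1565%
Sharpe = (μ − rf) / σ = (2.3250 − 1.48) / 5.1565 = 0.8450 / 5.1565 = 0.1639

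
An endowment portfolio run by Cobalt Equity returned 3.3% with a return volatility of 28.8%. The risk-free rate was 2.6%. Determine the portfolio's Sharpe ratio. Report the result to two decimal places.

0.02

Sharpe = (Rp − Rf) / σp = (3.3% − 2.6%) / 28.8% = 0.70% / 28.8% = 0.0243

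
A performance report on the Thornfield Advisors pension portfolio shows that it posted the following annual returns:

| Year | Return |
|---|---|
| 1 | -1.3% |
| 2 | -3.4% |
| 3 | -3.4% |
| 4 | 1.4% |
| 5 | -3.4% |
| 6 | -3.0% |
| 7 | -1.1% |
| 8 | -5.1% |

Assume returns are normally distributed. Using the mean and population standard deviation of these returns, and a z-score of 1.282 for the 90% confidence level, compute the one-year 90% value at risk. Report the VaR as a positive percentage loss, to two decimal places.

μ = (-1.3 − 3.4 − 3.4 + 1.4 − 3.4 − 3 − 1.1 − 5.1) / 8 = -19.30 / 8 = -2.4125%
Σ(r − μ)² = (-1.3 − (-2.4125))² + (-3.4 − (-2.4125))² + (-3.4 − (-2.4125))² + … = 27.9888
σ = √[27.9888 / 8] = 1.8705%
VaR = −(μ − z·σ) = −(-2.4125 − 1.282 × 1.8705) = −(-4.8105) = 4.8105%

4.81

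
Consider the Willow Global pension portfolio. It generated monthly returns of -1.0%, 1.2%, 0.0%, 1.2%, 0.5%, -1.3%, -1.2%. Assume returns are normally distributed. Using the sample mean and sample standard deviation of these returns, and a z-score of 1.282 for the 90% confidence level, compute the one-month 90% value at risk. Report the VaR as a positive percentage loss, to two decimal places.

1.49

Mean return r̄ = -0.60 / 7 = -0.0857%
Sample std dev = √[7.2086 / 6] = 1.0961%
VaR = −(r̄ − z·σ) = −(-0.0857 − 1.282 × 1.0961) = −(-1.4909) = 1.4909%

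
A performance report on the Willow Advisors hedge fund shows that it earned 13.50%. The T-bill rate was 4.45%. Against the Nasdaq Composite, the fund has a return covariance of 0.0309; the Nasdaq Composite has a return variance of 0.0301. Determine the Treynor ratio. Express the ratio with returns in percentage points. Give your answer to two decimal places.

β = Cov / Var = 0.0309 / 0.0301 = 1.0266
Treynor = (Rp − Rf) / β = (13.50% − 4.45%) / 1.0266 = 9.05 / 1.0266 = 8.8155

8.82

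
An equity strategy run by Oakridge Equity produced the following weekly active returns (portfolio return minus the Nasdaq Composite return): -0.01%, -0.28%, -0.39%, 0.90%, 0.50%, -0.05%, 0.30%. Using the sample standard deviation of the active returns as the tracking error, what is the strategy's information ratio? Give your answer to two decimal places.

0.30

r̄ = (-0.01 − 0.28 − 0.39 + 0.9 + 0.5 − 0.05 + 0.3) / 7 = 0.970 / 7 = 0.1386%
Σ(r − r̄)² = (-0.01 − 0.1386)² + (-0.28 − 0.1386)² + … = 1.2487
σ = √[1.2487 / 6] = 0.4562%
IR = r̄ / tracking error = 0.1386 / 0.4562 = 0.3038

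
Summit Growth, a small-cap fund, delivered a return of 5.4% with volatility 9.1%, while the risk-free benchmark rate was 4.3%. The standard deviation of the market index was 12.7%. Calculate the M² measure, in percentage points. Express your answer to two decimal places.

5.84

Sharpe = (Rp − Rf) / σp = (5.4% − 4.3%) / 9.1% = 0.1209
M² = Rf + Sharpe × σm = 4.3% + 0.1209 × 12.7% = 5.8354%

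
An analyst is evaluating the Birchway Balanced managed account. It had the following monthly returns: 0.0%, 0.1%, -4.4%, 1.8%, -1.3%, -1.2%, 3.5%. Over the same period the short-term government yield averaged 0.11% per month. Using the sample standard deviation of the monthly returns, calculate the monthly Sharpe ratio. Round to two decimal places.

-0.13

Mean return r̄ = -1.50 / 7 = -0.2143%
Sample σ = √[Σ(r − r̄)² / 6] = √[37.6686 / 6] = √6.2781 = 2.5056%
Sharpe = (r̄ − rf) / σ = (-0.2143 − 0.11) / 2.5056 = -0.3243 / 2.5056 = -0.1294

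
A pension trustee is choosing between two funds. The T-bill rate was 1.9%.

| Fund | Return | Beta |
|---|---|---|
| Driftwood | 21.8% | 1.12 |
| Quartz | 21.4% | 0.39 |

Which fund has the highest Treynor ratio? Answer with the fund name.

Quartz

Driftwood: Treynor = (21.8% − 1.9%) / 1.12 = 17.768
Quartz: Treynor = (21.4% − 1.9%) / 0.39 = 50.000
Highest: Quartz (50.000).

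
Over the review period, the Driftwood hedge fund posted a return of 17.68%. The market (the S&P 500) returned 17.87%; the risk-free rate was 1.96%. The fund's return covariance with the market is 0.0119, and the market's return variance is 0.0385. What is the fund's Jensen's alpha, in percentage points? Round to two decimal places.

β = Cov / Var = 0.0119 / 0.0385 = 0.3091
E[R] = Rf + β(Rm − Rf) = 1.96% + 0.3091 × (17.87% − 1.96%) = 6.8778%
α = Rp − E[R] = 17.68% − 6.8778% = 10.8022

10.80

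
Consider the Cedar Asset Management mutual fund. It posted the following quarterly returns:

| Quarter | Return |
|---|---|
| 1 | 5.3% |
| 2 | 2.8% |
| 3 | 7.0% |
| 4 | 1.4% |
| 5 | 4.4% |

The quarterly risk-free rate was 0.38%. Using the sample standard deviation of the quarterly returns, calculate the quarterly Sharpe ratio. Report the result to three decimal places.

r̄ = (5.3 + 2.8 + 7 + 1.4 + 4.4) / 5 = 20.90 / 5 = 4.1800%
Sample σ = √[Σ(r − r̄)² / 4] = √[18.8880 / 4] = √4.7220 = 2.1730%
Sharpe = (r̄ − rf) / σ = (4.1800 − 0.38) / 2.1730 = 3.8000 / 2.1730 = 1.7487

1.749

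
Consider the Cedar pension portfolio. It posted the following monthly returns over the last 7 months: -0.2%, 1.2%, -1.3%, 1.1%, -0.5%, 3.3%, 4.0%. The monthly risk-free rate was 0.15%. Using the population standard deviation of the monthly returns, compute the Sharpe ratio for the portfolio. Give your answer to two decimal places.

r̄ = (-0.2 + 1.2 − 1.3 + 1.1 − 0.5 + 3.3 + 4) / 7 = 1.0857%
Σ(r − r̄)² = 23.2686; population σ = √(23.2686/7) = 1.8232%
Sharpe = (r̄ − rf) / σ = (1.0857 − 0.15) / 1.8232 = 0.9357 / 1.8232 = 0.5132

0.51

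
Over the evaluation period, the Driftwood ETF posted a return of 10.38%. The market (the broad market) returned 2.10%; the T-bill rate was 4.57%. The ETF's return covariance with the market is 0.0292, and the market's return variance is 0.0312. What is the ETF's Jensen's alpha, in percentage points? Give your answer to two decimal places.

8.12

β = Cov / Var = 0.0292 / 0.0312 = 0.9359
E[R] = Rf + β(Rm − Rf) = 4.57% + 0.9359 × (2.10% − 4.57%) = 2.2583%
α = Rp − E[R] = 10.38% − 2.2583% = 8.1217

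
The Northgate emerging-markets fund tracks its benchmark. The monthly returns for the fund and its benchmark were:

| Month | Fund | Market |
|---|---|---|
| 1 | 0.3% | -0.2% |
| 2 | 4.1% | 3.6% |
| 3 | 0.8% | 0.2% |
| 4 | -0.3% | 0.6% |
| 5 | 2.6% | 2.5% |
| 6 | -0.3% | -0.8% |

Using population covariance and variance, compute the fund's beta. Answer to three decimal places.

r̄p = 1.2000%,  r̄m = 0.9833%
Cov = Σ(rp − r̄p)(rm − r̄m) / 6 = 2.3900
Var(rm) = Σ(rm − r̄m)² / 6 = 2.4147
β = Cov / Var = 2.3900 / 2.4147 = 0.9898

0.990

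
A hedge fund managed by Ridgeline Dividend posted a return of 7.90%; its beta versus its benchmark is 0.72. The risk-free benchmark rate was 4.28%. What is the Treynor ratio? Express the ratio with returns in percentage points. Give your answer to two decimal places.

5.03

Treynor = (Rp − Rf) / β = (7.90% − 4.28%) / 0.72 = 3.62 / 0.72 = 5.0278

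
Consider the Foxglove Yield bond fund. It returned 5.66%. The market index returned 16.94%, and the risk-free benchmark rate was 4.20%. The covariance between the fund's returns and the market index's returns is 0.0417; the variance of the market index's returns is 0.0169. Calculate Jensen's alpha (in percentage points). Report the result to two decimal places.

β = Cov / Var = 0.0417 / 0.0169 = 2.4675
E[R] = Rf + β(Rm − Rf) = 4.20% + 2.4675 × (16.94% − 4.20%) = 35.6360%
α = Rp − E[R] = 5.66% − 35.6360% = -29.9760

-29.98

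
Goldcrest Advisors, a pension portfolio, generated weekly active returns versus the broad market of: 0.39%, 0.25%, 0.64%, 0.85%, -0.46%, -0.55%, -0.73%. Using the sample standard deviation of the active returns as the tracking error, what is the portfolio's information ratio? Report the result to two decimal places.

μ = (0.39 + 0.25 + 0.64 + 0.85 − 0.46 − 0.55 − 0.73) / 7 = 0.0557%
Σ(r − μ)² = (0.39 − 0.0557)² + (0.25 − 0.0557)² + (0.64 − 0.0557)² + … = 2.3720
sample σ = √(2.3720 / 6) = √0.3953 = 0.6287%
IR = μ / tracking error = 0.0557 / 0.6287 = 0.0886

0.09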